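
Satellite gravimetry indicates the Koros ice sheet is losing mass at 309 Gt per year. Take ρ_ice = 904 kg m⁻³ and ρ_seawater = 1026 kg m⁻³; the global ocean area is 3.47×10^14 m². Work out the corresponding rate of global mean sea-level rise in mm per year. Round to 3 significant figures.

ρ_w = 1026 kg m⁻³. Annual water volume added = 309 Gt / ρ_w = 3.090×10^14 kg / 1026 kg m⁻³ = 3.012×10^11 m³.
Δh per year = 3.012×10^11 / 3.47×10^14 = 8.68×10^-4 m = 0.868 mm.

≈ 0.868 mm/yr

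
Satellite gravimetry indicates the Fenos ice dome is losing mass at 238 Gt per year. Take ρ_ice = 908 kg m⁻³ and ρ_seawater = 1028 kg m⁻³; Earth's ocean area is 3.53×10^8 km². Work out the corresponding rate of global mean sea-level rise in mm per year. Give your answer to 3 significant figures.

≈ 0.656 mm/yr

ρ_w = 1028 kg m⁻³. Annual water volume added = 238 Gt / ρ_w = 2.380×10^14 kg / 1028 kg m⁻³ = 2.315×10^11 m³.
Δh per year = 2.315×10^11 / 3.53×10^14 = 6.56×10^-4 m = 0.656 mm.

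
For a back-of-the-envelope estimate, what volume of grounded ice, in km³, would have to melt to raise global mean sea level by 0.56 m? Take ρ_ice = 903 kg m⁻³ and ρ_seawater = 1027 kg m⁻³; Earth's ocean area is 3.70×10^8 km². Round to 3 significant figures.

≈ 2.36×10^5 km³

Required water volume = Δh × A = 0.56 m × 3.70×10^14 m² = 2.072×10^14 m³ = 2.072×10^5 km³.
Ice volume = water volume × ρ_w/ρ_ice = 2.072×10^5 × 1027/903 = 2.36×10^5 km³.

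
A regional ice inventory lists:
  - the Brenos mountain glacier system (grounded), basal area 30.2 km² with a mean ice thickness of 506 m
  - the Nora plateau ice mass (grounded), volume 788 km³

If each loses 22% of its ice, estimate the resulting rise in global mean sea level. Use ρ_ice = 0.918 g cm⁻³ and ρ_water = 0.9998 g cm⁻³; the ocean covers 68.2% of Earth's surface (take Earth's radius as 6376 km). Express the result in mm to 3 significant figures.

≈ 0.466 mm

Brenos: ice volume = 30.2 km² × 506 m = 15.28 km³; 0.22 × 15.28 × (918/999.8) = 3.087 km³ of water.
Nora: 0.22 × 788 km³ × (918/999.8) = 159.2 km³ of water.
Total added water ≈ 1.623×10^11 m³ over 3.48×10^14 m² → Δh = 4.66×10^-4 m = 0.466 mm.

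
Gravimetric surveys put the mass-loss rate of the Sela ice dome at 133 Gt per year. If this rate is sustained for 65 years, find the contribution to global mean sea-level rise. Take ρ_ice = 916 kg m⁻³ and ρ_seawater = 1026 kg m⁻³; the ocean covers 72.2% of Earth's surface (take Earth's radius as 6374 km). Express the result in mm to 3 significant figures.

Total mass lost = 133 Gt/yr × 65 yr = 8645 Gt = 8.645×10^15 kg.
ρ_w = 1026 kg m⁻³, so water volume = 8.645×10^15 / 1026 = 8.426×10^12 m³.
Δh = 8.426×10^12 / 3.69×10^14 = 0.0229 m = 22.9 mm.

≈ 22.9 mm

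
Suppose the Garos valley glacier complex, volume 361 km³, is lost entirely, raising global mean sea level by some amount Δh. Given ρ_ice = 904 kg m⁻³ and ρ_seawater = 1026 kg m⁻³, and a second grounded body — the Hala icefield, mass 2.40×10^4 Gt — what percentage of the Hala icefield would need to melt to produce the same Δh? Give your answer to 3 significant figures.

Equal sea-level rise means equal mass of meltwater, i.e. equal mass of ice lost.
Ice mass of Garos: 3.263×10^14 kg; ice mass of Hala: 2.400×10^16 kg.
Fraction required = 3.263×10^14 / 2.400×10^16 = 0.0136 → 1.36 %.

≈ 1.36 %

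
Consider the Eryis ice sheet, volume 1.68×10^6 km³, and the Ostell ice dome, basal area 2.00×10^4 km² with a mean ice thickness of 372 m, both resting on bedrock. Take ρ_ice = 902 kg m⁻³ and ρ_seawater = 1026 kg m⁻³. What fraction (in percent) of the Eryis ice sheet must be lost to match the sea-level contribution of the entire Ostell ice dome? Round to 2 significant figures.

Equal sea-level rise means equal mass of meltwater, i.e. equal mass of ice lost.
Ice mass of Ostell: 6.711×10^15 kg; ice mass of Eryis: 1.515×10^18 kg.
Fraction required = 6.711×10^15 / 1.515×10^18 = 4.43×10^-3 → 0.44 %.

≈ 0.44 %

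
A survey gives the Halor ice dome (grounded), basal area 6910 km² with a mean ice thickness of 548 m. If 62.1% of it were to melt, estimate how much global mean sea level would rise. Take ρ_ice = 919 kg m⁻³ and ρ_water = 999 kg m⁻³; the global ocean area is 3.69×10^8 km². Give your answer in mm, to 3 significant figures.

≈ 5.86 mm

Halor: ice volume = 6910 km² × 548 m = 3787 km³; 0.621 × 3787 × (919/999) = 2163 km³ of water.
Spread over 3.69×10^14 m² of ocean, Δh = 2.163×10^12 / 3.69×10^14 = 5.86×10^-3 m = 5.86 mm.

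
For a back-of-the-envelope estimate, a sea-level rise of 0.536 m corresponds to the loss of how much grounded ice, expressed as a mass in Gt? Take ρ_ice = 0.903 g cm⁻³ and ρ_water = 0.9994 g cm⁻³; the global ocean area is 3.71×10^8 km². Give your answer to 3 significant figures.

≈ 1.99×10^5 Gt

Required water volume = Δh × A = 0.536 m × 3.71×10^14 m² = 1.989×10^14 m³.
ρ_w = 0.9994 g cm⁻³ = 999.4 kg m⁻³, so the mass of water = 1.989×10^14 m³ × 999.4 kg m⁻³ = 1.987×10^17 kg = 1.99×10^5 Gt (and the same mass of ice, by conservation).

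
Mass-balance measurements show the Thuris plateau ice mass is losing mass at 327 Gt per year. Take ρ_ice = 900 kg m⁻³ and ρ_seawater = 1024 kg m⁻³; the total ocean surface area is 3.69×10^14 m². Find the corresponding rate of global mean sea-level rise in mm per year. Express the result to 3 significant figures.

ρ_w = 1024 kg m⁻³. Annual water volume added = 327 Gt / ρ_w = 3.270×10^14 kg / 1024 kg m⁻³ = 3.193×10^11 m³.
Δh per year = 3.193×10^11 / 3.69×10^14 = 8.65×10^-4 m = 0.865 mm.

≈ 0.865 mm/yr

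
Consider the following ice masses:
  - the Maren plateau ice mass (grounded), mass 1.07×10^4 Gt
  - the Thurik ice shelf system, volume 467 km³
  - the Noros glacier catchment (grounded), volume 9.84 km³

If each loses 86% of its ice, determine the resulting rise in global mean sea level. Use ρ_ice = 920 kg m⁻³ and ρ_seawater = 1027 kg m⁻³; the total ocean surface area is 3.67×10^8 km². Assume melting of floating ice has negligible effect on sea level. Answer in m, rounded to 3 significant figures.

Maren: 0.86 × 1.07×10^4 Gt = 9.202×10^15 kg; dividing by ρ_w = 1027 kg m⁻³ gives 8.960×10^12 m³ of water.
The Thurik ice shelf system is floating and already displaces its own weight of water, so its melt adds essentially nothing to sea level.
Noros: 0.86 × 9.84 km³ × (920/1027) = 7.581 km³ of water.
Total added water ≈ 8.968×10^12 m³ over 3.67×10^14 m² → Δh = 0.0244 m.

≈ 0.0244 m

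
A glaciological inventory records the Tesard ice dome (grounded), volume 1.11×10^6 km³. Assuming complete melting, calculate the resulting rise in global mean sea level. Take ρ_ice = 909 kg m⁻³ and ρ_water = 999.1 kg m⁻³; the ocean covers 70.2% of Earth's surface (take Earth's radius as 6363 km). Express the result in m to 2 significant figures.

≈ 2.8 m

Tesard: 1.11×10^6 km³ × (909/999.1) = 1.010×10^6 km³ of water.
Spread over 3.57×10^14 m² of ocean, Δh = 1.010×10^15 / 3.57×10^14 = 2.83 m.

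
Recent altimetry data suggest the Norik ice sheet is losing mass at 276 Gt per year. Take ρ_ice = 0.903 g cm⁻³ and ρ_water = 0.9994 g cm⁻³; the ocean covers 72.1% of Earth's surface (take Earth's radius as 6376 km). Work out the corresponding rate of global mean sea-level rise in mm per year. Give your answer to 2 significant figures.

ρ_w = 0.9994 g cm⁻³ = 999.4 kg m⁻³. Annual water volume added = 276 Gt / ρ_w = 2.760×10^14 kg / 999.4 kg m⁻³ = 2.762×10^11 m³.
Δh per year = 2.762×10^11 / 3.68×10^14 = 7.50×10^-4 m = 0.75 mm.

≈ 0.75 mm/yr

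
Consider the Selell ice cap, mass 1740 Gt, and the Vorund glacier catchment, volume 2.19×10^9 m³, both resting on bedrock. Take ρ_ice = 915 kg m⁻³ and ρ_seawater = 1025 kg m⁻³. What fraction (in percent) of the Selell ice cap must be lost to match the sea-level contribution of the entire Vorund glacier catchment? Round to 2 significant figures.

Equal sea-level rise means equal mass of meltwater, i.e. equal mass of ice lost.
Ice mass of Vorund: 2.004×10^12 kg; ice mass of Selell: 1.740×10^15 kg.
Fraction required = 2.004×10^12 / 1.740×10^15 = 1.15×10^-3 → 0.12 %.

≈ 0.12 %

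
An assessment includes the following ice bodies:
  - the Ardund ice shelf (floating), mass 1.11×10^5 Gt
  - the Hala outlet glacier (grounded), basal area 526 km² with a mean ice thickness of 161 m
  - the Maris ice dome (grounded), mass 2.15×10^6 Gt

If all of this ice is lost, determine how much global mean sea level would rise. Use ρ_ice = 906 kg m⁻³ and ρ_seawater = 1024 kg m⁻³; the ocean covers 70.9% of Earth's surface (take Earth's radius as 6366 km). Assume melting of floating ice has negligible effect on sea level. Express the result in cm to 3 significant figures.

The Ardund ice shelf is floating and already displaces its own weight of water, so its melt adds essentially nothing to sea level.
Hala: ice volume = 526 km² × 161 m = 84.69 km³; 84.69 × (906/1024) = 74.93 km³ of water.
Maris: 2.15×10^6 Gt = 2.150×10^18 kg; dividing by ρ_w = 1024 kg m⁻³ gives 2.100×10^15 m³ of water.
Total added water ≈ 2.100×10^15 m³ over 3.61×10^14 m² → Δh = 5.82 m = 582 cm.

≈ 582 cm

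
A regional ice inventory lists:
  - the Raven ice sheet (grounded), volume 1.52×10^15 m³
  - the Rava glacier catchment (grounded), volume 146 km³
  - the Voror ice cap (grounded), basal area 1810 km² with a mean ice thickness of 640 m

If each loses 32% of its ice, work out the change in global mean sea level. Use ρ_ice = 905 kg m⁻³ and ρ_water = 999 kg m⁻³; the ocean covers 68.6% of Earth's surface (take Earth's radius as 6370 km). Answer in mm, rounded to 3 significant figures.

≈ 1260 mm

Raven: 0.32 × 1.52×10^15 m³ × (905/999) = 4.406×10^14 m³ of water.
Rava: 0.32 × 146 km³ × (905/999) = 42.32 km³ of water.
Voror: ice volume = 1810 km² × 640 m = 1158 km³; 0.32 × 1158 × (905/999) = 335.8 km³ of water.
Total added water ≈ 4.410×10^14 m³ over 3.50×10^14 m² → Δh = 1.26 m = 1260 mm.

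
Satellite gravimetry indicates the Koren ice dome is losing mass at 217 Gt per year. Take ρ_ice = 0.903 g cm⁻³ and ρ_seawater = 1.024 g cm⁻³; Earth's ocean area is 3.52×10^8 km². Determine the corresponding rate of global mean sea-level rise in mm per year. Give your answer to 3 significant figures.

≈ 0.602 mm/yr

ρ_w = 1.024 g cm⁻³ = 1024 kg m⁻³. Annual water volume added = 217 Gt / ρ_w = 2.170×10^14 kg / 1024 kg m⁻³ = 2.119×10^11 m³.
Δh per year = 2.119×10^11 / 3.52×10^14 = 6.02×10^-4 m = 0.602 mm.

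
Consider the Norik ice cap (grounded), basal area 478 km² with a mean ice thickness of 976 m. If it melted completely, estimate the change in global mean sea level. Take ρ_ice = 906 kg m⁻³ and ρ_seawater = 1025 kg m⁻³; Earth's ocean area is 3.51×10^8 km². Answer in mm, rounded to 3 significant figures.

Norik: ice volume = 478 km² × 976 m = 466.5 km³; 466.5 × (906/1025) = 412.4 km³ of water.
Spread over 3.51×10^14 m² of ocean, Δh = 4.124×10^11 / 3.51×10^14 = 1.17×10^-3 m = 1.17 mm.

≈ 1.17 mm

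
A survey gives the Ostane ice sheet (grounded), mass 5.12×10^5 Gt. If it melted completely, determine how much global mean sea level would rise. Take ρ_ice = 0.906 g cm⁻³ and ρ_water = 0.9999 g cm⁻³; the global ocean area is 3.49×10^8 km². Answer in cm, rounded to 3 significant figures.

≈ 147 cm

Ostane: 5.12×10^5 Gt = 5.120×10^17 kg; dividing by ρ_w = 0.9999 g cm⁻³ = 999.9 kg m⁻³ gives 5.121×10^14 m³ of water.
Spread over 3.49×10^14 m² of ocean, Δh = 5.121×10^14 / 3.49×10^14 = 1.47 m = 147 cm.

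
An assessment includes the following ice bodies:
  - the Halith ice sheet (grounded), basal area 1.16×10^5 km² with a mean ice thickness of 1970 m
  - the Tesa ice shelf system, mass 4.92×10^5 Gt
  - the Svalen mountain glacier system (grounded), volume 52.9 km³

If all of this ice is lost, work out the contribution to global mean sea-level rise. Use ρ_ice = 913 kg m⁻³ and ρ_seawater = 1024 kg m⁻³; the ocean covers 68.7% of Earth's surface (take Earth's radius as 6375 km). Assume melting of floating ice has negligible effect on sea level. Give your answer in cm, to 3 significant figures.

≈ 58.1 cm

Halith: ice volume = 1.16×10^5 km² × 1970 m = 2.285×10^5 km³; 2.285×10^5 × (913/1024) = 2.037×10^5 km³ of water.
The Tesa ice shelf system is floating and already displaces its own weight of water, so its melt adds essentially nothing to sea level.
Svalen: 52.9 km³ × (913/1024) = 47.17 km³ of water.
Total added water ≈ 2.038×10^14 m³ over 3.51×10^14 m² → Δh = 0.581 m = 58.1 cm.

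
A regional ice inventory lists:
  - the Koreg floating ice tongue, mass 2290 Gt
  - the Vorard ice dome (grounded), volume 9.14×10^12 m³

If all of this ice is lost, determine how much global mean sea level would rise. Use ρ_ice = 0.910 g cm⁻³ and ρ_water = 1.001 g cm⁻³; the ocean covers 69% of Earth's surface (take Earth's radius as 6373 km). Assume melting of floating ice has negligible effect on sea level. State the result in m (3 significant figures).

The Koreg floating ice tongue is floating and already displaces its own weight of water, so its melt adds essentially nothing to sea level.
Vorard: 9.14×10^12 m³ × (910/1001) = 8.309×10^12 m³ of water.
Total added water ≈ 8.309×10^12 m³ over 3.52×10^14 m² → Δh = 0.0236 m.

≈ 0.0236 m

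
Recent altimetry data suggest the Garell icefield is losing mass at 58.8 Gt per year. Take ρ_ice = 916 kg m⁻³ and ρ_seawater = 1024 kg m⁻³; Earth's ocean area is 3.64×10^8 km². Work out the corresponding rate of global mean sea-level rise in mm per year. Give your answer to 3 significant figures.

ρ_w = 1024 kg m⁻³. Annual water volume added = 58.8 Gt / ρ_w = 5.880×10^13 kg / 1024 kg m⁻³ = 5.742×10^10 m³.
Δh per year = 5.742×10^10 / 3.64×10^14 = 1.58×10^-4 m = 0.158 mm.

≈ 0.158 mm/yr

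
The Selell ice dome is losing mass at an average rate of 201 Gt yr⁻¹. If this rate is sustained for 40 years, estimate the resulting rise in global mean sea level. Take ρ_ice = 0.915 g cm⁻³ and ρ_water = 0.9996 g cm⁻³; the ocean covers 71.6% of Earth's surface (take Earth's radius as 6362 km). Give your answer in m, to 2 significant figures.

Total mass lost = 201 Gt/yr × 40 yr = 8040 Gt = 8.040×10^15 kg.
ρ_w = 0.9996 g cm⁻³ = 999.6 kg m⁻³, so water volume = 8.040×10^15 / 999.6 = 8.043×10^12 m³.
Δh = 8.043×10^12 / 3.64×10^14 = 0.0221 m.

≈ 0.022 m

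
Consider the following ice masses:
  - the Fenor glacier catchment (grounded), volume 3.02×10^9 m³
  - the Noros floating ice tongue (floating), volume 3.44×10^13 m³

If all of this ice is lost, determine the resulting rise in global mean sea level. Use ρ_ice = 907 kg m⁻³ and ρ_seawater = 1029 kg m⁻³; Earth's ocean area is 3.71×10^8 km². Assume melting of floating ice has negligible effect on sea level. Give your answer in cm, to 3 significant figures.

Fenor: 3.02×10^9 m³ × (907/1029) = 2.662×10^9 m³ of water.
The Noros floating ice tongue is floating and already displaces its own weight of water, so its melt adds essentially nothing to sea level.
Total added water ≈ 2.662×10^9 m³ over 3.71×10^14 m² → Δh = 7.18×10^-6 m = 7.18×10^-4 cm.

≈ 7.18×10^-4 cm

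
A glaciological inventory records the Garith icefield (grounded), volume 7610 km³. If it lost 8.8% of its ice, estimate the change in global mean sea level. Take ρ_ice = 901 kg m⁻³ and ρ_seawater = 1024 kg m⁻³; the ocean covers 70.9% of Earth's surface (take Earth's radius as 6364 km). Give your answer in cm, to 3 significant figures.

Garith: 0.088 × 7610 km³ × (901/1024) = 589.2 km³ of water.
Spread over 3.61×10^14 m² of ocean, Δh = 5.892×10^11 / 3.61×10^14 = 1.63×10^-3 m = 0.163 cm.

≈ 0.163 cm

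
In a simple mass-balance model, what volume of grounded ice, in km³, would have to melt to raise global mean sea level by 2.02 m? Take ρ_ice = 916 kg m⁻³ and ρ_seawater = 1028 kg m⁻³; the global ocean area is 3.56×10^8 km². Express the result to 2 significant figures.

≈ 8.1×10^5 km³

Required water volume = Δh × A = 2.02 m × 3.56×10^14 m² = 7.191×10^14 m³ = 7.191×10^5 km³.
Ice volume = water volume × ρ_w/ρ_ice = 7.191×10^5 × 1028/916 = 8.1×10^5 km³.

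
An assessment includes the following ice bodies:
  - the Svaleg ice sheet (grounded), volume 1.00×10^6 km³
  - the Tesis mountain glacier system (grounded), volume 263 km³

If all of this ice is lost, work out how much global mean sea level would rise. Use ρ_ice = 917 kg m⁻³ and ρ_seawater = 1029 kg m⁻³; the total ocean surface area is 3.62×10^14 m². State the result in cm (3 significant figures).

≈ 246 cm

Svaleg: 1.00×10^6 km³ × (917/1029) = 8.912×10^5 km³ of water.
Tesis: 263 km³ × (917/1029) = 234.4 km³ of water.
Total added water ≈ 8.914×10^14 m³ over 3.62×10^14 m² → Δh = 2.46 m = 246 cm.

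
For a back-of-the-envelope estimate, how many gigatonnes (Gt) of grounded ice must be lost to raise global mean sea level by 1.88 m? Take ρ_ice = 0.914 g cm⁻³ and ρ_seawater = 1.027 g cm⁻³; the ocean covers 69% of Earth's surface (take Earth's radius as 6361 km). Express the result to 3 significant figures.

≈ 6.77×10^5 Gt

Required water volume = Δh × A = 1.88 m × 3.51×10^14 m² = 6.596×10^14 m³.
ρ_w = 1.027 g cm⁻³ = 1027 kg m⁻³, so the mass of water = 6.596×10^14 m³ × 1027 kg m⁻³ = 6.774×10^17 kg = 6.77×10^5 Gt (and the same mass of ice, by conservation).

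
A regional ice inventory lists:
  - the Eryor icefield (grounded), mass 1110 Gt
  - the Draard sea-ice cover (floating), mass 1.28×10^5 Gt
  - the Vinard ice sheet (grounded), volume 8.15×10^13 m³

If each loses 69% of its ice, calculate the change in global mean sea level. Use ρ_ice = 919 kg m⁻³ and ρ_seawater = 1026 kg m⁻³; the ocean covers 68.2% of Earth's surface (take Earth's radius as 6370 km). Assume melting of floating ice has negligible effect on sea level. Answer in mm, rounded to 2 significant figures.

Eryor: 0.69 × 1110 Gt = 7.659×10^14 kg; dividing by ρ_w = 1026 kg m⁻³ gives 7.465×10^11 m³ of water.
The Draard sea-ice cover is floating and already displaces its own weight of water, so its melt adds essentially nothing to sea level.
Vinard: 0.69 × 8.15×10^13 m³ × (919/1026) = 5.037×10^13 m³ of water.
Total added water ≈ 5.112×10^13 m³ over 3.48×10^14 m² → Δh = 0.147 m = 150 mm.

≈ 150 mm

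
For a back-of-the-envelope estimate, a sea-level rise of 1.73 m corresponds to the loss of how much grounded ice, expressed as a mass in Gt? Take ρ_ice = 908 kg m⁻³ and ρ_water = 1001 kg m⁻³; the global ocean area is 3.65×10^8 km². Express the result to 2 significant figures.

Required water volume = Δh × A = 1.73 m × 3.65×10^14 m² = 6.314×10^14 m³.
ρ_w = 1001 kg m⁻³, so the mass of water = 6.314×10^14 m³ × 1001 kg m⁻³ = 6.321×10^17 kg = 6.3×10^5 Gt (and the same mass of ice, by conservation).

≈ 6.3×10^5 Gt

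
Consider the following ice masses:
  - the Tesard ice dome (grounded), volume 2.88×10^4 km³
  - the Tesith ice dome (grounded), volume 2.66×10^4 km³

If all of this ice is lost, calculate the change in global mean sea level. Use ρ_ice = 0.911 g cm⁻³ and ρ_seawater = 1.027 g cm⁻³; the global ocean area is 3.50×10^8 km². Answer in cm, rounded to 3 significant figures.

≈ 14.0 cm

Tesard: 2.88×10^4 km³ × (911/1027) = 2.555×10^4 km³ of water.
Tesith: 2.66×10^4 km³ × (911/1027) = 2.360×10^4 km³ of water.
Total added water ≈ 4.914×10^13 m³ over 3.50×10^14 m² → Δh = 0.140 m = 14.0 cm.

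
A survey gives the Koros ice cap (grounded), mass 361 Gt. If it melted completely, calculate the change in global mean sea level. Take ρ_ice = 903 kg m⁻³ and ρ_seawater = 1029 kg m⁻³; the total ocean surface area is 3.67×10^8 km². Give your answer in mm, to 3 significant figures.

≈ 0.956 mm

Koros: 361 Gt = 3.610×10^14 kg; dividing by ρ_w = 1029 kg m⁻³ gives 3.508×10^11 m³ of water.
Spread over 3.67×10^14 m² of ocean, Δh = 3.508×10^11 / 3.67×10^14 = 9.56×10^-4 m = 0.956 mm.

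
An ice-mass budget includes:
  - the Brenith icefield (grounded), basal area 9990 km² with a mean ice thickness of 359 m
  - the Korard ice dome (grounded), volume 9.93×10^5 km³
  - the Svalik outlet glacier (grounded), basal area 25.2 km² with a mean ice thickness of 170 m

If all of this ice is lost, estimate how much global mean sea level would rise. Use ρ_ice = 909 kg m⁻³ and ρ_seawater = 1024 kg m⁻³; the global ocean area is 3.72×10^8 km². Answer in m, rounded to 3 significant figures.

≈ 2.38 m

Brenith: ice volume = 9990 km² × 359 m = 3586 km³; 3586 × (909/1024) = 3184 km³ of water.
Korard: 9.93×10^5 km³ × (909/1024) = 8.815×10^5 km³ of water.
Svalik: ice volume = 25.2 km² × 170 m = 4.284 km³; 4.284 × (909/1024) = 3.803 km³ of water.
Total added water ≈ 8.847×10^14 m³ over 3.72×10^14 m² → Δh = 2.38 m.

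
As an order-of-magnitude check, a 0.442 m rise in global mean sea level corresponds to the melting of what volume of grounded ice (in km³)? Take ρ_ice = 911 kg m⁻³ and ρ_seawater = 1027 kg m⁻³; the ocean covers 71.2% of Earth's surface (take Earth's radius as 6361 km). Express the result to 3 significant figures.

≈ 1.80×10^5 km³

Required water volume = Δh × A = 0.442 m × 3.62×10^14 m² = 1.600×10^14 m³ = 1.600×10^5 km³.
Ice volume = water volume × ρ_w/ρ_ice = 1.600×10^5 × 1027/911 = 1.80×10^5 km³.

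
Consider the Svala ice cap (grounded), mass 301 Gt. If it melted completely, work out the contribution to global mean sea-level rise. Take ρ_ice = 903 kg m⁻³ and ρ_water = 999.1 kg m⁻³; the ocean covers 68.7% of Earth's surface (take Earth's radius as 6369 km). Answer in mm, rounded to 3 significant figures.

≈ 0.860 mm

Svala: 301 Gt = 3.010×10^14 kg; dividing by ρ_w = 999.1 kg m⁻³ gives 3.013×10^11 m³ of water.
Spread over 3.50×10^14 m² of ocean, Δh = 3.013×10^11 / 3.50×10^14 = 8.60×10^-4 m = 0.860 mm.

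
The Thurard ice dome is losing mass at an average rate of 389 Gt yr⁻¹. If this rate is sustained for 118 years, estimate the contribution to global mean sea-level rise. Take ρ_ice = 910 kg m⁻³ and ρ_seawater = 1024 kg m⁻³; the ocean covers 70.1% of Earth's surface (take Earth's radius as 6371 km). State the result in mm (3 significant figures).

≈ 125 mm

Total mass lost = 389 Gt/yr × 118 yr = 4.590×10^4 Gt = 4.590×10^16 kg.
ρ_w = 1024 kg m⁻³, so water volume = 4.590×10^16 / 1024 = 4.483×10^13 m³.
Δh = 4.483×10^13 / 3.58×10^14 = 0.125 m = 125 mm.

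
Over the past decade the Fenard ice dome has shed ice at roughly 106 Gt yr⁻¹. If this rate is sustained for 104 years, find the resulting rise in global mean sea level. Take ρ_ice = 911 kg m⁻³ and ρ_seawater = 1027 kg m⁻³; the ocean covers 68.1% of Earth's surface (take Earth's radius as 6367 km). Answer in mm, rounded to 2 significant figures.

≈ 31 mm

Total mass lost = 106 Gt/yr × 104 yr = 1.102×10^4 Gt = 1.102×10^16 kg.
ρ_w = 1027 kg m⁻³, so water volume = 1.102×10^16 / 1027 = 1.073×10^13 m³.
Δh = 1.073×10^13 / 3.47×10^14 = 0.0309 m = 31 mm.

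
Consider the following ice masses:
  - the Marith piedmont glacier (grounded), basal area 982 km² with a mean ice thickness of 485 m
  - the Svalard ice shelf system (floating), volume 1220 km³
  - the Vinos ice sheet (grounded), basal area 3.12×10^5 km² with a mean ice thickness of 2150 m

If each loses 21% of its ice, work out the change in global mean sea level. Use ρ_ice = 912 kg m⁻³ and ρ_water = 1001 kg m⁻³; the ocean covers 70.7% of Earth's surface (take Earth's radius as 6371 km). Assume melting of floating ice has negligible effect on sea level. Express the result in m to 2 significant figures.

≈ 0.36 m

Marith: ice volume = 982 km² × 485 m = 476.3 km³; 0.21 × 476.3 × (912/1001) = 91.12 km³ of water.
The Svalard ice shelf system is floating and already displaces its own weight of water, so its melt adds essentially nothing to sea level.
Vinos: ice volume = 3.12×10^5 km² × 2150 m = 6.708×10^5 km³; 0.21 × 6.708×10^5 × (912/1001) = 1.283×10^5 km³ of water.
Total added water ≈ 1.284×10^14 m³ over 3.61×10^14 m² → Δh = 0.356 m.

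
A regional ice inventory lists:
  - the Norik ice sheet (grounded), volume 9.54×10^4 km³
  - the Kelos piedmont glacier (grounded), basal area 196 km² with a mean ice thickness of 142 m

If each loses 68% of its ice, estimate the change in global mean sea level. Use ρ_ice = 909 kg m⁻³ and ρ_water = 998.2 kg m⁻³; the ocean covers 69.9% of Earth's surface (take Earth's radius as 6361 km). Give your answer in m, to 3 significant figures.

≈ 0.166 m

Norik: 0.68 × 9.54×10^4 km³ × (909/998.2) = 5.907×10^4 km³ of water.
Kelos: ice volume = 196 km² × 142 m = 27.83 km³; 0.68 × 27.83 × (909/998.2) = 17.23 km³ of water.
Total added water ≈ 5.909×10^13 m³ over 3.55×10^14 m² → Δh = 0.166 m.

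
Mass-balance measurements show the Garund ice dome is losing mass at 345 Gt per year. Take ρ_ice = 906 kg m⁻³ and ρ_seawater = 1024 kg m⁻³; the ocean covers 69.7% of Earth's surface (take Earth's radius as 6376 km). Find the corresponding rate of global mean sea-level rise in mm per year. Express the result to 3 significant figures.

ρ_w = 1024 kg m⁻³. Annual water volume added = 345 Gt / ρ_w = 3.450×10^14 kg / 1024 kg m⁻³ = 3.369×10^11 m³.
Δh per year = 3.369×10^11 / 3.56×10^14 = 9.46×10^-4 m = 0.946 mm.

≈ 0.946 mm/yr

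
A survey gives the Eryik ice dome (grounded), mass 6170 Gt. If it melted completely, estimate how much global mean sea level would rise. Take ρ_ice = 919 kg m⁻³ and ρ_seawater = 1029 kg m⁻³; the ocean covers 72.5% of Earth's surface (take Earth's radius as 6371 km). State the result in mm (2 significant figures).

Eryik: 6170 Gt = 6.170×10^15 kg; dividing by ρ_w = 1029 kg m⁻³ gives 5.996×10^12 m³ of water.
Spread over 3.70×10^14 m² of ocean, Δh = 5.996×10^12 / 3.70×10^14 = 0.0162 m = 16 mm.

≈ 16 mm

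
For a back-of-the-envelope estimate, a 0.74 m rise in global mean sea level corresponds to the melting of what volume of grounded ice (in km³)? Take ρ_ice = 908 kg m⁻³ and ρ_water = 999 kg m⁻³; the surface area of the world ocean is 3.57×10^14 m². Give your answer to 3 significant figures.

Required water volume = Δh × A = 0.74 m × 3.57×10^14 m² = 2.642×10^14 m³ = 2.642×10^5 km³.
Ice volume = water volume × ρ_w/ρ_ice = 2.642×10^5 × 999/908 = 2.91×10^5 km³.

≈ 2.91×10^5 km³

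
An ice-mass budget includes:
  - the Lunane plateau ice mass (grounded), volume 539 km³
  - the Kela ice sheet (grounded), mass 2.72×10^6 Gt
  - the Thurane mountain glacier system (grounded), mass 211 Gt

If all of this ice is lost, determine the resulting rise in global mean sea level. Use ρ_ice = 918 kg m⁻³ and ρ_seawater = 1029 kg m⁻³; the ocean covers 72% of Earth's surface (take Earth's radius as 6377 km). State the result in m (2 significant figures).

Lunane: 539 km³ × (918/1029) = 480.9 km³ of water.
Kela: 2.72×10^6 Gt = 2.720×10^18 kg; dividing by ρ_w = 1029 kg m⁻³ gives 2.643×10^15 m³ of water.
Thurane: 211 Gt = 2.110×10^14 kg; dividing by ρ_w = 1029 kg m⁻³ gives 2.051×10^11 m³ of water.
Total added water ≈ 2.644×10^15 m³ over 3.68×10^14 m² → Δh = 7.19 m.

≈ 7.2 m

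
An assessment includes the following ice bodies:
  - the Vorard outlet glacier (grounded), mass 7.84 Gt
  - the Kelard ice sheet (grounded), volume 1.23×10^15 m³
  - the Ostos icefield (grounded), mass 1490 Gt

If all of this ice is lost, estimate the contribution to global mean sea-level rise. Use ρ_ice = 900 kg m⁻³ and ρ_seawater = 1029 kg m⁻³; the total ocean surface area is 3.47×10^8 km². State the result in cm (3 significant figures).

≈ 310 cm

Vorard: 7.84 Gt = 7.840×10^12 kg; dividing by ρ_w = 1029 kg m⁻³ gives 7.619×10^9 m³ of water.
Kelard: 1.23×10^15 m³ × (900/1029) = 1.076×10^15 m³ of water.
Ostos: 1490 Gt = 1.490×10^15 kg; dividing by ρ_w = 1029 kg m⁻³ gives 1.448×10^12 m³ of water.
Total added water ≈ 1.077×10^15 m³ over 3.47×10^14 m² → Δh = 3.10 m = 310 cm.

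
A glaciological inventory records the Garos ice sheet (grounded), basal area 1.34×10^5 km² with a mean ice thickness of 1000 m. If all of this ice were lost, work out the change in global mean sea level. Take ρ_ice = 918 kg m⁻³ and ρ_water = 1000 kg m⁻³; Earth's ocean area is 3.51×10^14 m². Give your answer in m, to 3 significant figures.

≈ 0.350 m

Garos: ice volume = 1.34×10^5 km² × 1000 m = 1.340×10^5 km³; 1.340×10^5 × (918/1000) = 1.230×10^5 km³ of water.
Spread over 3.51×10^14 m² of ocean, Δh = 1.230×10^14 / 3.51×10^14 = 0.350 m.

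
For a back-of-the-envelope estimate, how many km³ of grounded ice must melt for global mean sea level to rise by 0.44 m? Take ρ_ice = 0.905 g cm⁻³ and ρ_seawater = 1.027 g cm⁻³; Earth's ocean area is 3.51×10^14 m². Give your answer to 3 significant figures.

Required water volume = Δh × A = 0.44 m × 3.51×10^14 m² = 1.544×10^14 m³ = 1.544×10^5 km³.
Ice volume = water volume × ρ_w/ρ_ice = 1.544×10^5 × 1027/905 = 1.75×10^5 km³.

≈ 1.75×10^5 km³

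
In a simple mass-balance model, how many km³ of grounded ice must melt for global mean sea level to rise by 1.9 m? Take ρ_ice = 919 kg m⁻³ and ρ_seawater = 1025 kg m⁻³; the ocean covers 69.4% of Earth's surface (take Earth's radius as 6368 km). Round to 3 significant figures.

Required water volume = Δh × A = 1.9 m × 3.54×10^14 m² = 6.719×10^14 m³ = 6.719×10^5 km³.
Ice volume = water volume × ρ_w/ρ_ice = 6.719×10^5 × 1025/919 = 7.49×10^5 km³.

≈ 7.49×10^5 km³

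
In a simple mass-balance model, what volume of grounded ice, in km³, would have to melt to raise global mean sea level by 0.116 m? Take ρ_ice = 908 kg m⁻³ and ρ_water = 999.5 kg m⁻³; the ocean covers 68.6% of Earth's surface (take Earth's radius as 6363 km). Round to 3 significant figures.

Required water volume = Δh × A = 0.116 m × 3.49×10^14 m² = 4.049×10^13 m³ = 4.049×10^4 km³.
Ice volume = water volume × ρ_w/ρ_ice = 4.049×10^4 × 999.5/908 = 4.46×10^4 km³.

≈ 4.46×10^4 km³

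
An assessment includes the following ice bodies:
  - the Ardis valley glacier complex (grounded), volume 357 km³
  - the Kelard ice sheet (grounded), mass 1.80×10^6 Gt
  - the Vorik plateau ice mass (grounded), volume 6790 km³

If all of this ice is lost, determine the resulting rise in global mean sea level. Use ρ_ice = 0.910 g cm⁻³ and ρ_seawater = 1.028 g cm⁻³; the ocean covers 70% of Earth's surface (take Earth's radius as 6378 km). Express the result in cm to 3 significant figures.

≈ 491 cm

Ardis: 357 km³ × (910/1028) = 316.0 km³ of water.
Kelard: 1.80×10^6 Gt = 1.800×10^18 kg; dividing by ρ_w = 1.028 g cm⁻³ = 1028 kg m⁻³ gives 1.751×10^15 m³ of water.
Vorik: 6790 km³ × (910/1028) = 6011 km³ of water.
Total added water ≈ 1.757×10^15 m³ over 3.58×10^14 m² → Δh = 4.91 m = 491 cm.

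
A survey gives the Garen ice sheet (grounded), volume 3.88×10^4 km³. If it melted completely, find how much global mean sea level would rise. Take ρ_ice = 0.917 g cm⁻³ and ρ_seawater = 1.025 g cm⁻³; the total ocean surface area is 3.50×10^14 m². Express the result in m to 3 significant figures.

Garen: 3.88×10^4 km³ × (917/1025) = 3.471×10^4 km³ of water.
Spread over 3.50×10^14 m² of ocean, Δh = 3.471×10^13 / 3.50×10^14 = 0.0992 m.

≈ 0.0992 m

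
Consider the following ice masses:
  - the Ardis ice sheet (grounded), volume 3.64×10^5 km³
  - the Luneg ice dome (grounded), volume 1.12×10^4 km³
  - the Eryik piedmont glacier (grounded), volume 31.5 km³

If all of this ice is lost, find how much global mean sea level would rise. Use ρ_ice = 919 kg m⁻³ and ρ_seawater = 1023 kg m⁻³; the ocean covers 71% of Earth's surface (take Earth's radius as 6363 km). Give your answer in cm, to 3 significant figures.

Ardis: 3.64×10^5 km³ × (919/1023) = 3.270×10^5 km³ of water.
Luneg: 1.12×10^4 km³ × (919/1023) = 1.006×10^4 km³ of water.
Eryik: 31.5 km³ × (919/1023) = 28.30 km³ of water.
Total added water ≈ 3.371×10^14 m³ over 3.61×10^14 m² → Δh = 0.933 m = 93.3 cm.

≈ 93.3 cm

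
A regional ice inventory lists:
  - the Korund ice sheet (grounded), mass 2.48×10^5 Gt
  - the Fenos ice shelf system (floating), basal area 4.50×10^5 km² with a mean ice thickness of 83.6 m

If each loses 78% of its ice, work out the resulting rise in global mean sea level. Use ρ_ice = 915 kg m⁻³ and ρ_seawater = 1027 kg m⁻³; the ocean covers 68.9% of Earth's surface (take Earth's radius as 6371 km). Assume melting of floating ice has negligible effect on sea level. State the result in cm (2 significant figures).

Korund: 0.78 × 2.48×10^5 Gt = 1.934×10^17 kg; dividing by ρ_w = 1027 kg m⁻³ gives 1.884×10^14 m³ of water.
The Fenos ice shelf system is floating and already displaces its own weight of water, so its melt adds essentially nothing to sea level.
Total added water ≈ 1.884×10^14 m³ over 3.51×10^14 m² → Δh = 0.536 m = 54 cm.

≈ 54 cm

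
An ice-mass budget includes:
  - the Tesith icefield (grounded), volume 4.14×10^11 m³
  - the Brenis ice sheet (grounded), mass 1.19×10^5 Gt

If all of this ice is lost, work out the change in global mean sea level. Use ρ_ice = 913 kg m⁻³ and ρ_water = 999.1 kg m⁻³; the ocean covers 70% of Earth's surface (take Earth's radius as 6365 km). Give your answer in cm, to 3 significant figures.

≈ 33.5 cm

Tesith: 4.14×10^11 m³ × (913/999.1) = 3.783×10^11 m³ of water.
Brenis: 1.19×10^5 Gt = 1.190×10^17 kg; dividing by ρ_w = 999.1 kg m⁻³ gives 1.191×10^14 m³ of water.
Total added water ≈ 1.195×10^14 m³ over 3.56×10^14 m² → Δh = 0.335 m = 33.5 cm.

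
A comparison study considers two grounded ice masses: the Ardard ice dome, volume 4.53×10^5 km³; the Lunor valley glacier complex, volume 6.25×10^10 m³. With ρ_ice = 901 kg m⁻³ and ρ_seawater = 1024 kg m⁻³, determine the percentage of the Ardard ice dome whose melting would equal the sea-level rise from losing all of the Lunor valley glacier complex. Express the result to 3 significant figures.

≈ 0.0138 %

Equal sea-level rise means equal mass of meltwater, i.e. equal mass of ice lost.
Ice mass of Lunor: 5.631×10^13 kg; ice mass of Ardard: 4.082×10^17 kg.
Fraction required = 5.631×10^13 / 4.082×10^17 = 1.38×10^-4 → 0.0138 %.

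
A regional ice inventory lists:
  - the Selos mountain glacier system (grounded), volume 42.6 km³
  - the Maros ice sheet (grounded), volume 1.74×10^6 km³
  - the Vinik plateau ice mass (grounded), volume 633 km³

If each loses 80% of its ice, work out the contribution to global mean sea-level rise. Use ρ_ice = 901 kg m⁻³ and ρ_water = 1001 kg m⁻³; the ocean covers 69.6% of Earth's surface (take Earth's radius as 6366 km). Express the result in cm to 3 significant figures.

Selos: 0.8 × 42.6 km³ × (901/1001) = 30.68 km³ of water.
Maros: 0.8 × 1.74×10^6 km³ × (901/1001) = 1.253×10^6 km³ of water.
Vinik: 0.8 × 633 km³ × (901/1001) = 455.8 km³ of water.
Total added water ≈ 1.253×10^15 m³ over 3.54×10^14 m² → Δh = 3.54 m = 354 cm.

≈ 354 cm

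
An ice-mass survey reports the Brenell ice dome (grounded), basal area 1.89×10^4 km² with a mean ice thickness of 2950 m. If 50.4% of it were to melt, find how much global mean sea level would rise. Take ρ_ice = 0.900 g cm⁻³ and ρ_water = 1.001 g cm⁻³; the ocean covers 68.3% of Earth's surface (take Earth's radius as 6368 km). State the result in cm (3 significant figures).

≈ 7.26 cm

Brenell: ice volume = 1.89×10^4 km² × 2950 m = 5.576×10^4 km³; 0.504 × 5.576×10^4 × (900/1001) = 2.527×10^4 km³ of water.
Spread over 3.48×10^14 m² of ocean, Δh = 2.527×10^13 / 3.48×10^14 = 0.0726 m = 7.26 cm.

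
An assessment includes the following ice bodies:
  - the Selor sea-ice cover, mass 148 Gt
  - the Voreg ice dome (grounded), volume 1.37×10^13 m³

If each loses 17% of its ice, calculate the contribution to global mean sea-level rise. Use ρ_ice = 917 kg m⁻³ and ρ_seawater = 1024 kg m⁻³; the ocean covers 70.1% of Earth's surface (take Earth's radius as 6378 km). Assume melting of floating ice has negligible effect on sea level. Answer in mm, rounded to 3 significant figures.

The Selor sea-ice cover is floating and already displaces its own weight of water, so its melt adds essentially nothing to sea level.
Voreg: 0.17 × 1.37×10^13 m³ × (917/1024) = 2.086×10^12 m³ of water.
Total added water ≈ 2.086×10^12 m³ over 3.58×10^14 m² → Δh = 5.82×10^-3 m = 5.82 mm.

≈ 5.82 mm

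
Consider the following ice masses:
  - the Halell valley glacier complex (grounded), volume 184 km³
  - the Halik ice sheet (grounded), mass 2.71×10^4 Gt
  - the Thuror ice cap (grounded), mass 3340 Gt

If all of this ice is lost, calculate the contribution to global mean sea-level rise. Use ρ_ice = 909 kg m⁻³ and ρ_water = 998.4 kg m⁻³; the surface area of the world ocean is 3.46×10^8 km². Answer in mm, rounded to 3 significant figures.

≈ 88.6 mm

Halell: 184 km³ × (909/998.4) = 167.5 km³ of water.
Halik: 2.71×10^4 Gt = 2.710×10^16 kg; dividing by ρ_w = 998.4 kg m⁻³ gives 2.714×10^13 m³ of water.
Thuror: 3340 Gt = 3.340×10^15 kg; dividing by ρ_w = 998.4 kg m⁻³ gives 3.345×10^12 m³ of water.
Total added water ≈ 3.066×10^13 m³ over 3.46×10^14 m² → Δh = 0.0886 m = 88.6 mm.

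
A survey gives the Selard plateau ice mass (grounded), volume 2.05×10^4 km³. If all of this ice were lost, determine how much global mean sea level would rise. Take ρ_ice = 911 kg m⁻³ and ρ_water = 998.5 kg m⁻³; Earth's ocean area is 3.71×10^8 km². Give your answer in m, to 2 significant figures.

Selard: 2.05×10^4 km³ × (911/998.5) = 1.870×10^4 km³ of water.
Spread over 3.71×10^14 m² of ocean, Δh = 1.870×10^13 / 3.71×10^14 = 0.0504 m.

≈ 0.050 m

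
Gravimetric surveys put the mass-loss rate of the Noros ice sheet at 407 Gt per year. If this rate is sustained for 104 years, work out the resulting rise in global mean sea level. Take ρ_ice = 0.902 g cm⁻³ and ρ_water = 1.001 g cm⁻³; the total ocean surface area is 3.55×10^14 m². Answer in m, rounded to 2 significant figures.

≈ 0.12 m

Total mass lost = 407 Gt/yr × 104 yr = 4.233×10^4 Gt = 4.233×10^16 kg.
ρ_w = 1.001 g cm⁻³ = 1001 kg m⁻³, so water volume = 4.233×10^16 / 1001 = 4.229×10^13 m³.
Δh = 4.229×10^13 / 3.55×10^14 = 0.119 m.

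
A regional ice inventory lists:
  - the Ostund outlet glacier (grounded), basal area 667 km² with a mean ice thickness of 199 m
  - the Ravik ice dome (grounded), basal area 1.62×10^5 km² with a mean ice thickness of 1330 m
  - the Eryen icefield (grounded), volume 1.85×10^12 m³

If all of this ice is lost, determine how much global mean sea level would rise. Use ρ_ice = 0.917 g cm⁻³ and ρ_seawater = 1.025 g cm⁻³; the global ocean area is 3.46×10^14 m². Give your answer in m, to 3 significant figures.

≈ 0.562 m

Ostund: ice volume = 667 km² × 199 m = 132.7 km³; 132.7 × (917/1025) = 118.7 km³ of water.
Ravik: ice volume = 1.62×10^5 km² × 1330 m = 2.155×10^5 km³; 2.155×10^5 × (917/1025) = 1.928×10^5 km³ of water.
Eryen: 1.85×10^12 m³ × (917/1025) = 1.655×10^12 m³ of water.
Total added water ≈ 1.945×10^14 m³ over 3.46×10^14 m² → Δh = 0.562 m.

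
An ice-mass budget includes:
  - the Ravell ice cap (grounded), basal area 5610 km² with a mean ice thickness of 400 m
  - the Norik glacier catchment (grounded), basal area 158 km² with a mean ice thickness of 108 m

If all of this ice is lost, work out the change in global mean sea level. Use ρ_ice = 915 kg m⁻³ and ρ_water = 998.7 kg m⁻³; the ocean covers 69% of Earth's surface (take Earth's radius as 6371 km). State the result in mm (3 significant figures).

Ravell: ice volume = 5610 km² × 400 m = 2244 km³; 2244 × (915/998.7) = 2056 km³ of water.
Norik: ice volume = 158 km² × 108 m = 17.06 km³; 17.06 × (915/998.7) = 15.63 km³ of water.
Total added water ≈ 2.072×10^12 m³ over 3.52×10^14 m² → Δh = 5.89×10^-3 m = 5.89 mm.

≈ 5.89 mm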